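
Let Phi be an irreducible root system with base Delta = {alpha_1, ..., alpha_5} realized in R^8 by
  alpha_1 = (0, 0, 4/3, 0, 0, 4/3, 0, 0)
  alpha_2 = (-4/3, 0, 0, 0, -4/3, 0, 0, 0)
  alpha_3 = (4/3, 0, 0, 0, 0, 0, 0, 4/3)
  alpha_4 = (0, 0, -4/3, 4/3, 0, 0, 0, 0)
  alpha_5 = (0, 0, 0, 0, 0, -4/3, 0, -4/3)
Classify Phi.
type A_5

Compute the Cartan integers a_ij = 2(alpha_i, alpha_j)/(alpha_j, alpha_j); the resulting 5x5 Cartan matrix is
[[2, 0, 0, -1, -1], [0, 2, -1, 0, 0], [0, -1, 2, 0, -1], [-1, 0, 0, 2, 0], [-1, 0, -1, 0, 2]].
All simple roots have the same length, so the diagram is simply laced. The associated Dynkin diagram is a chain of 5 nodes with single edges (A_5), so the type is A_5 (the algebra sl(6)).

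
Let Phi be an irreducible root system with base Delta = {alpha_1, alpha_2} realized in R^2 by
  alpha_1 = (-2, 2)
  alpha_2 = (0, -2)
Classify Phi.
Compute the Cartan integers a_ij = 2(alpha_i, alpha_j)/(alpha_j, alpha_j); the resulting 2x2 Cartan matrix is
[[2, -2], [-1, 2]].
The roots have two lengths (squared-length ratio 2:1); the short ones are alpha_{2}. The associated Dynkin diagram is a chain of 2 nodes with a double edge at one end; the terminal node there is the unique short simple root (B_2), so the type is B_2 (the algebra so(5)).

type B_2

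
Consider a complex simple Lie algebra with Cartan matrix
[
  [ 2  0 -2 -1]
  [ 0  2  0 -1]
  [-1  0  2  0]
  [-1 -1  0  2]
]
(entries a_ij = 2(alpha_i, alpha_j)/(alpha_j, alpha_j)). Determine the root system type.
The matrix has rank 4 with 2's on the diagonal. Reading the off-diagonal entries as Dynkin edges (a single edge where a_ij = a_ji = -1; a double or triple edge where a_ij * a_ji = 2 or 3), the diagram is a chain of 4 nodes with a double edge at one end; the terminal node there is the unique short simple root (B_4). One simple-root ordering that puts it in standard form is (alpha_2, alpha_4, alpha_1, alpha_3). So the algebra is type B_4, i.e. so(9).

type B_4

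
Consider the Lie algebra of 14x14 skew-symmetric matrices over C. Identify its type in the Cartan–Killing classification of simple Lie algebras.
D_7

This is so(14) with 14 even, which has dimension 14(14-1)/2 = 91 and rank 14/2 = 7. In the classification of classical Lie algebras, the orthogonal algebra so(2n) in an even number of variables has type D_n; here n = 7, so the Dynkin diagram is a chain of 5 nodes with a fork of two nodes at one end (D_7). Hence the type is D_7.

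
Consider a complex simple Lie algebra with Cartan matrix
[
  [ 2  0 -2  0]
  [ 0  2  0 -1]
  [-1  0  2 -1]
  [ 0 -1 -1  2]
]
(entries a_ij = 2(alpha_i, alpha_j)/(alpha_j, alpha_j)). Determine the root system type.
C_4 (sp(8))

The matrix has rank 4 with 2's on the diagonal. Reading the off-diagonal entries as Dynkin edges (a single edge where a_ij = a_ji = -1; a double or triple edge where a_ij * a_ji = 2 or 3), the diagram is a chain of 4 nodes with a double edge at one end; the terminal node there is the unique long simple root (C_4). One simple-root ordering that puts it in standard form is (alpha_2, alpha_4, alpha_3, alpha_1). So the algebra is type C_4, i.e. sp(8).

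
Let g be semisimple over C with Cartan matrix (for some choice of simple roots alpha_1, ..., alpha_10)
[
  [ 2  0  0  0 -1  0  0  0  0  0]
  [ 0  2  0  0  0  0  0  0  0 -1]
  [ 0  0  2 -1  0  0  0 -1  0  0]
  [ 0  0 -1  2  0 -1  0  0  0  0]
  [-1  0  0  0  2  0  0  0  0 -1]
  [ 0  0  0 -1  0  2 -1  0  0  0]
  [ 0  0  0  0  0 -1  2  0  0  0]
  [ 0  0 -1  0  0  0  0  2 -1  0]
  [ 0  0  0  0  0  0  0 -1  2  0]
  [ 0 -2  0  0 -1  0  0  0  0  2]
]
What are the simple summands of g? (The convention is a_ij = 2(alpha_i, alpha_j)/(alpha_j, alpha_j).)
The diagram associated to this matrix has two connected components: the simple roots {alpha_3, alpha_4, alpha_6, alpha_7, alpha_8, alpha_9} form a chain of 6 nodes with single edges (A_6), and {alpha_1, alpha_2, alpha_5, alpha_10} form a chain of 4 nodes with a double edge at one end; the terminal node there is the unique short simple root (B_4). A semisimple Lie algebra decomposes uniquely as the direct sum of simple ideals, one per connected component of its Dynkin diagram, so g ≅ A_6 ⊕ B_4 (dimension 48 + 36 = 84).

type A_6 ⊕ type B_4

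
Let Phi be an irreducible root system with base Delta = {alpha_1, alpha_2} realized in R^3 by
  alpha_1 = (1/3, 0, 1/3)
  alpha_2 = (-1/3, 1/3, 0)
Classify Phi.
Compute the Cartan integers a_ij = 2(alpha_i, alpha_j)/(alpha_j, alpha_j); the resulting 2x2 Cartan matrix is
[[2, -1], [-1, 2]].
All simple roots have the same length, so the diagram is simply laced. The associated Dynkin diagram is a chain of 2 nodes with single edges (A_2), so the type is A_2 (the algebra sl(3)).

A_2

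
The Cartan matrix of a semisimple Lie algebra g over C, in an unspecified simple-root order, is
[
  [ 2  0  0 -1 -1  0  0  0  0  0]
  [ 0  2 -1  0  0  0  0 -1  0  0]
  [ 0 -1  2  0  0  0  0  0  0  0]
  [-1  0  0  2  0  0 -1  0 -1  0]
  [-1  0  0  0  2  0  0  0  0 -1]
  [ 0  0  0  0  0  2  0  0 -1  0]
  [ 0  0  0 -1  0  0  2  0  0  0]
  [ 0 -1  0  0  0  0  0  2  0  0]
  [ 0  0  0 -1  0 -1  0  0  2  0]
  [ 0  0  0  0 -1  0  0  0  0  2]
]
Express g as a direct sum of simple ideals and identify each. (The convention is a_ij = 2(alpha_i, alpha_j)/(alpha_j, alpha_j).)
The diagram associated to this matrix has two connected components: the simple roots {alpha_2, alpha_3, alpha_8} form a chain of 3 nodes with single edges (A_3), and {alpha_1, alpha_4, alpha_5, alpha_6, alpha_7, alpha_9, alpha_10} form a chain of 6 nodes with one extra node attached to the third node from one end (E_7). A semisimple Lie algebra decomposes uniquely as the direct sum of simple ideals, one per connected component of its Dynkin diagram, so g ≅ A_3 ⊕ E_7 (dimension 15 + 133 = 148).

type A_3 + type E_7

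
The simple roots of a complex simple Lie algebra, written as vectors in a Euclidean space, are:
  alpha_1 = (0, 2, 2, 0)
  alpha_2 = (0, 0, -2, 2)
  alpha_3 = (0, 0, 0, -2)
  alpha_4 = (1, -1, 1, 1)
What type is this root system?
F_4

Compute the Cartan integers a_ij = 2(alpha_i, alpha_j)/(alpha_j, alpha_j); the resulting 4x4 Cartan matrix is
[[2, -1, 0, 0], [-1, 2, -2, 0], [0, -1, 2, -1], [0, 0, -1, 2]].
The roots have two lengths (squared-length ratio 2:1); the short ones are alpha_{3,4}. The associated Dynkin diagram is a chain of 4 nodes with a double edge between the middle two (F_4), so the type is F_4.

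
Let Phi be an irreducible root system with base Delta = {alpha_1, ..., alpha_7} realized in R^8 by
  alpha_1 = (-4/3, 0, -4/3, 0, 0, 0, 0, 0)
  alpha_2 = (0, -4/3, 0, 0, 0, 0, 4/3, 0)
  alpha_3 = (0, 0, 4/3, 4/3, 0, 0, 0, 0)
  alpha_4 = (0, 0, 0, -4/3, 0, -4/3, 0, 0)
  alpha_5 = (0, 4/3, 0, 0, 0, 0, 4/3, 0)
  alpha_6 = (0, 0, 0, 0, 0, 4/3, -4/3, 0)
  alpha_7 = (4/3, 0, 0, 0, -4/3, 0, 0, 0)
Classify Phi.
Compute the Cartan integers a_ij = 2(alpha_i, alpha_j)/(alpha_j, alpha_j); the resulting 7x7 Cartan matrix is
[[2, 0, -1, 0, 0, 0, -1], [0, 2, 0, 0, 0, -1, 0], [-1, 0, 2, -1, 0, 0, 0], [0, 0, -1, 2, 0, -1, 0], [0, 0, 0, 0, 2, -1, 0], [0, -1, 0, -1, -1, 2, 0], [-1, 0, 0, 0, 0, 0, 2]].
All simple roots have the same length, so the diagram is simply laced. The associated Dynkin diagram is a chain of 5 nodes with a fork of two nodes at one end (D_7), so the type is D_7 (the algebra so(14)).

D_7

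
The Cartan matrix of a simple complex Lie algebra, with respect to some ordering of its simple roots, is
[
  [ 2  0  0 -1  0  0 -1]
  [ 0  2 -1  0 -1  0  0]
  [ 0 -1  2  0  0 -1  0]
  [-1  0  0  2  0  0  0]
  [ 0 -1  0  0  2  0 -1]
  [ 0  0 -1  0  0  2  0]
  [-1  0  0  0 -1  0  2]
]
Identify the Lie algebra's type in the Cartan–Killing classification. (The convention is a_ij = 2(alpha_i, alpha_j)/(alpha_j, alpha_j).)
The matrix has rank 7 with 2's on the diagonal. Reading the off-diagonal entries as Dynkin edges (a single edge where a_ij = a_ji = -1; a double or triple edge where a_ij * a_ji = 2 or 3), the diagram is a chain of 7 nodes with single edges (A_7). One simple-root ordering that puts it in standard form is (alpha_6, alpha_3, alpha_2, alpha_5, alpha_7, alpha_1, alpha_4). So the algebra is type A_7, i.e. sl(8).

type A_7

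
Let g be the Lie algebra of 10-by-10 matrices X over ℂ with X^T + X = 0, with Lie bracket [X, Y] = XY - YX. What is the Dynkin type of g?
This is so(10) with 10 even, which has dimension 10(10-1)/2 = 45 and rank 10/2 = 5. In the classification of classical Lie algebras, the orthogonal algebra so(2n) in an even number of variables has type D_n; here n = 5, so the Dynkin diagram is a chain of 3 nodes with a fork of two nodes at one end (D_5). Hence the type is D_5.

D5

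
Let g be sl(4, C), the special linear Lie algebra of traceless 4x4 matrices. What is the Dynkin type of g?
This is sl(4), which has dimension 4^2 - 1 = 15 and rank 4 - 1 = 3 (a Cartan subalgebra is the diagonal traceless matrices). In the classification of classical Lie algebras, the special linear algebra sl(n+1) has type A_n; here n = 3, so the Dynkin diagram is a chain of 3 nodes with single edges (A_3). Hence the type is A_3.

A_3 (sl(4))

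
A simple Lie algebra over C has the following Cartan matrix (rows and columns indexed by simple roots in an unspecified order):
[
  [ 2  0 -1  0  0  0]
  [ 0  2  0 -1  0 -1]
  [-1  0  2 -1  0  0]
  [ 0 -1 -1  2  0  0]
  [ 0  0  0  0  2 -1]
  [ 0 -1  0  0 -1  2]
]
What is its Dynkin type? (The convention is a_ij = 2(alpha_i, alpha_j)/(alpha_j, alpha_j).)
A_6

The matrix has rank 6 with 2's on the diagonal. Reading the off-diagonal entries as Dynkin edges (a single edge where a_ij = a_ji = -1; a double or triple edge where a_ij * a_ji = 2 or 3), the diagram is a chain of 6 nodes with single edges (A_6). One simple-root ordering that puts it in standard form is (alpha_1, alpha_3, alpha_4, alpha_2, alpha_6, alpha_5). So the algebra is type A_6, i.e. sl(7).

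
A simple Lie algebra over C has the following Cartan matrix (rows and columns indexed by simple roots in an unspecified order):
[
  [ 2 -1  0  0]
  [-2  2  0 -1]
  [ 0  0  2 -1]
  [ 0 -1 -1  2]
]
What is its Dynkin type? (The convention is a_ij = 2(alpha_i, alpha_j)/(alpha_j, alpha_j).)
type B_4

The matrix has rank 4 with 2's on the diagonal. Reading the off-diagonal entries as Dynkin edges (a single edge where a_ij = a_ji = -1; a double or triple edge where a_ij * a_ji = 2 or 3), the diagram is a chain of 4 nodes with a double edge at one end; the terminal node there is the unique short simple root (B_4). One simple-root ordering that puts it in standard form is (alpha_3, alpha_4, alpha_2, alpha_1). So the algebra is type B_4, i.e. so(9).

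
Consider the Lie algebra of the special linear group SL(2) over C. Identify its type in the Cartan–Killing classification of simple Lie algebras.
A1

This is sl(2), which has dimension 2^2 - 1 = 3 and rank 2 - 1 = 1 (a Cartan subalgebra is the diagonal traceless matrices). In the classification of classical Lie algebras, the special linear algebra sl(n+1) has type A_n; here n = 1, so the Dynkin diagram is a chain of 1 nodes with single edges (A_1). Hence the type is A_1.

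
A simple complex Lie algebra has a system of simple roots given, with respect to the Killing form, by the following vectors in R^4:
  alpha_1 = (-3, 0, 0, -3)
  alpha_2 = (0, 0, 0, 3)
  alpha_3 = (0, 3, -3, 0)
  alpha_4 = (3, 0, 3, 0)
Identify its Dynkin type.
Compute the Cartan integers a_ij = 2(alpha_i, alpha_j)/(alpha_j, alpha_j); the resulting 4x4 Cartan matrix is
[[2, -2, 0, -1], [-1, 2, 0, 0], [0, 0, 2, -1], [-1, 0, -1, 2]].
The roots have two lengths (squared-length ratio 2:1); the short ones are alpha_{2}. The associated Dynkin diagram is a chain of 4 nodes with a double edge at one end; the terminal node there is the unique short simple root (B_4), so the type is B_4 (the algebra so(9)).

B_4 (so(9))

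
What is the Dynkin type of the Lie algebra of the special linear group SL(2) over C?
This is sl(2), which has dimension 2^2 - 1 = 3 and rank 2 - 1 = 1 (a Cartan subalgebra is the diagonal traceless matrices). In the classification of classical Lie algebras, the special linear algebra sl(n+1) has type A_n; here n = 1, so the Dynkin diagram is a chain of 1 nodes with single edges (A_1). Hence the type is A_1.

A_1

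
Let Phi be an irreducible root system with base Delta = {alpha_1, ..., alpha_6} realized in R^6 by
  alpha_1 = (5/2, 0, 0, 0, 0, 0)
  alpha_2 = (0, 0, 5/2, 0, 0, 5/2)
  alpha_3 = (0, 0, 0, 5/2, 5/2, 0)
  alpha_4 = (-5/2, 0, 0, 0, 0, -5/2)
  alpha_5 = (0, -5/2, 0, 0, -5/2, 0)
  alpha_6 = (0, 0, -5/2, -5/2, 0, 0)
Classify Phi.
type B_6

Compute the Cartan integers a_ij = 2(alpha_i, alpha_j)/(alpha_j, alpha_j); the resulting 6x6 Cartan matrix is
[[2, 0, 0, -1, 0, 0], [0, 2, 0, -1, 0, -1], [0, 0, 2, 0, -1, -1], [-2, -1, 0, 2, 0, 0], [0, 0, -1, 0, 2, 0], [0, -1, -1, 0, 0, 2]].
The roots have two lengths (squared-length ratio 2:1); the short ones are alpha_{1}. The associated Dynkin diagram is a chain of 6 nodes with a double edge at one end; the terminal node there is the unique short simple root (B_6), so the type is B_6 (the algebra so(13)).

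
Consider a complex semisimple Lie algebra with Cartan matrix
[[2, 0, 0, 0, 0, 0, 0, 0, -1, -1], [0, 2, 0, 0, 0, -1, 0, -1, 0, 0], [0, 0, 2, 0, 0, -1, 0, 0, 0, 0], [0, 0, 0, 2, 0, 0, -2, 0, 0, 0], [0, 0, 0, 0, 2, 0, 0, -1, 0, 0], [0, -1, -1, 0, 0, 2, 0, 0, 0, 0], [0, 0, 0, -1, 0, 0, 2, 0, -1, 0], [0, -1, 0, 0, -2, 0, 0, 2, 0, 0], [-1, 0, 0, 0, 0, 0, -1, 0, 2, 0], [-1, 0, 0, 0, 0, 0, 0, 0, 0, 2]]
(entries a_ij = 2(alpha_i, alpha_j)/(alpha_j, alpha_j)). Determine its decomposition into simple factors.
B5 ⊕ C5

The diagram associated to this matrix has two connected components: the simple roots {alpha_2, alpha_3, alpha_5, alpha_6, alpha_8} form a chain of 5 nodes with a double edge at one end; the terminal node there is the unique short simple root (B_5), and {alpha_1, alpha_4, alpha_7, alpha_9, alpha_10} form a chain of 5 nodes with a double edge at one end; the terminal node there is the unique long simple root (C_5). A semisimple Lie algebra decomposes uniquely as the direct sum of simple ideals, one per connected component of its Dynkin diagram, so g ≅ B_5 ⊕ C_5 (dimension 55 + 55 = 110).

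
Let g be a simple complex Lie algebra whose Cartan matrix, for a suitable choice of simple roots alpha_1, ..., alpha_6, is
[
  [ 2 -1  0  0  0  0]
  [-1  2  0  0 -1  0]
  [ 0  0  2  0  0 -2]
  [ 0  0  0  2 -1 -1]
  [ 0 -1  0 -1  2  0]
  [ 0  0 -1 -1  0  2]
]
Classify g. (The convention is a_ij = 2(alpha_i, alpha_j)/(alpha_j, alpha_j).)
The matrix has rank 6 with 2's on the diagonal. Reading the off-diagonal entries as Dynkin edges (a single edge where a_ij = a_ji = -1; a double or triple edge where a_ij * a_ji = 2 or 3), the diagram is a chain of 6 nodes with a double edge at one end; the terminal node there is the unique long simple root (C_6). One simple-root ordering that puts it in standard form is (alpha_1, alpha_2, alpha_5, alpha_4, alpha_6, alpha_3). So the algebra is type C_6, i.e. sp(12).

type C_6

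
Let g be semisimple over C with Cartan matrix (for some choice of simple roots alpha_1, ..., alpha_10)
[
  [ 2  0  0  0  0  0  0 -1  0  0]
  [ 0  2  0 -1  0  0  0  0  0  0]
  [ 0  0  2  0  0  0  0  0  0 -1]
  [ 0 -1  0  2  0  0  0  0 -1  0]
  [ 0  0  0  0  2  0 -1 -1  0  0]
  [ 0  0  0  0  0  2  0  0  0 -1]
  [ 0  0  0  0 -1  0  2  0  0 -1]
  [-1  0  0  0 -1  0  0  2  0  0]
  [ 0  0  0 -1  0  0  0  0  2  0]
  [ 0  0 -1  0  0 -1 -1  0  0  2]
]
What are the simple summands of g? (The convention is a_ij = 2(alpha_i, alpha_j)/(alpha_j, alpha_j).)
A_3 (sl(4)) + D_7 (so(14))

The diagram associated to this matrix has two connected components: the simple roots {alpha_2, alpha_4, alpha_9} form a chain of 3 nodes with single edges (A_3), and {alpha_1, alpha_3, alpha_5, alpha_6, alpha_7, alpha_8, alpha_10} form a chain of 5 nodes with a fork of two nodes at one end (D_7). A semisimple Lie algebra decomposes uniquely as the direct sum of simple ideals, one per connected component of its Dynkin diagram, so g ≅ A_3 ⊕ D_7 (dimension 15 + 91 = 106).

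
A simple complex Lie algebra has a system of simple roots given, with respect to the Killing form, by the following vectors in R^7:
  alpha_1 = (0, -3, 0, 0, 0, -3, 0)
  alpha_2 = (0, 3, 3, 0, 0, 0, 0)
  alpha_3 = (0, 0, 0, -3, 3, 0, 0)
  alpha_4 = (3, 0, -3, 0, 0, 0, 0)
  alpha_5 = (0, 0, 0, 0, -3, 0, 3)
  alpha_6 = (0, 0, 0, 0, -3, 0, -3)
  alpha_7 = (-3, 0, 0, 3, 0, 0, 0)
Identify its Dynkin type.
type D_7

Compute the Cartan integers a_ij = 2(alpha_i, alpha_j)/(alpha_j, alpha_j); the resulting 7x7 Cartan matrix is
[[2, -1, 0, 0, 0, 0, 0], [-1, 2, 0, -1, 0, 0, 0], [0, 0, 2, 0, -1, -1, -1], [0, -1, 0, 2, 0, 0, -1], [0, 0, -1, 0, 2, 0, 0], [0, 0, -1, 0, 0, 2, 0], [0, 0, -1, -1, 0, 0, 2]].
All simple roots have the same length, so the diagram is simply laced. The associated Dynkin diagram is a chain of 5 nodes with a fork of two nodes at one end (D_7), so the type is D_7 (the algebra so(14)).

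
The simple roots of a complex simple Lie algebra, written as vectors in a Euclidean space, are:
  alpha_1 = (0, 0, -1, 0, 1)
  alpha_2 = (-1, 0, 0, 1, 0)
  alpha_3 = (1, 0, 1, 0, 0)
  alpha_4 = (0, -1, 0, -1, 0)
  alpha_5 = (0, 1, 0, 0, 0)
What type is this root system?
B_5

Compute the Cartan integers a_ij = 2(alpha_i, alpha_j)/(alpha_j, alpha_j); the resulting 5x5 Cartan matrix is
[[2, 0, -1, 0, 0], [0, 2, -1, -1, 0], [-1, -1, 2, 0, 0], [0, -1, 0, 2, -2], [0, 0, 0, -1, 2]].
The roots have two lengths (squared-length ratio 2:1); the short ones are alpha_{5}. The associated Dynkin diagram is a chain of 5 nodes with a double edge at one end; the terminal node there is the unique short simple root (B_5), so the type is B_5 (the algebra so(11)).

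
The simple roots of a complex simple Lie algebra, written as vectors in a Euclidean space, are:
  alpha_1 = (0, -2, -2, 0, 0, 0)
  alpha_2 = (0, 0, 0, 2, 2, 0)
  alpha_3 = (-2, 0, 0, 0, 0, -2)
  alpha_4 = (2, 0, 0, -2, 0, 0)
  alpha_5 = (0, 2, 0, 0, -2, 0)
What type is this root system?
A_5

Compute the Cartan integers a_ij = 2(alpha_i, alpha_j)/(alpha_j, alpha_j); the resulting 5x5 Cartan matrix is
[[2, 0, 0, 0, -1], [0, 2, 0, -1, -1], [0, 0, 2, -1, 0], [0, -1, -1, 2, 0], [-1, -1, 0, 0, 2]].
All simple roots have the same length, so the diagram is simply laced. The associated Dynkin diagram is a chain of 5 nodes with single edges (A_5), so the type is A_5 (the algebra sl(6)).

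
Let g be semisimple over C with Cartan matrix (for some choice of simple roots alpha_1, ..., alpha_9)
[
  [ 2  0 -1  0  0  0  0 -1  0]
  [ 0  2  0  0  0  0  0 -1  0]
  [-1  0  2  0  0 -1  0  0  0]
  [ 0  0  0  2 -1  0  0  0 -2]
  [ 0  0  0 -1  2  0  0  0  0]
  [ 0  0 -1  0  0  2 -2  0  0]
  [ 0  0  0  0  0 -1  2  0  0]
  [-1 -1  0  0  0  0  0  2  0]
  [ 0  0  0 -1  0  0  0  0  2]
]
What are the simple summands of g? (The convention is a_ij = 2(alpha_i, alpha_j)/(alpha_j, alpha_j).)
The diagram associated to this matrix has two connected components: the simple roots {alpha_4, alpha_5, alpha_9} form a chain of 3 nodes with a double edge at one end; the terminal node there is the unique short simple root (B_3), and {alpha_1, alpha_2, alpha_3, alpha_6, alpha_7, alpha_8} form a chain of 6 nodes with a double edge at one end; the terminal node there is the unique short simple root (B_6). A semisimple Lie algebra decomposes uniquely as the direct sum of simple ideals, one per connected component of its Dynkin diagram, so g ≅ B_3 ⊕ B_6 (dimension 21 + 78 = 99).

B_3 (so(7)) + B_6 (so(13))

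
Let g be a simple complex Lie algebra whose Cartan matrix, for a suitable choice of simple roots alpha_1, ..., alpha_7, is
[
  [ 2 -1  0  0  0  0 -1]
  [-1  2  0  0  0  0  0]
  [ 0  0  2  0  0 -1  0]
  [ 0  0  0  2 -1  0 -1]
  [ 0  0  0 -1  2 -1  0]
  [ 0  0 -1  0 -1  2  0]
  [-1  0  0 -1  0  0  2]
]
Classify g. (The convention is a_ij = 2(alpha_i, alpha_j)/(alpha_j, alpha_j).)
A7

The matrix has rank 7 with 2's on the diagonal. Reading the off-diagonal entries as Dynkin edges (a single edge where a_ij = a_ji = -1; a double or triple edge where a_ij * a_ji = 2 or 3), the diagram is a chain of 7 nodes with single edges (A_7). One simple-root ordering that puts it in standard form is (alpha_2, alpha_1, alpha_7, alpha_4, alpha_5, alpha_6, alpha_3). So the algebra is type A_7, i.e. sl(8).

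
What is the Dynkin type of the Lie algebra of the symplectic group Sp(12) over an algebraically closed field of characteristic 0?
C_6

This is sp(12), which has dimension 12(12+1)/2 = 78 and rank 12/2 = 6. In the classification of classical Lie algebras, the symplectic algebra sp(2n) has type C_n; here n = 6, so the Dynkin diagram is a chain of 6 nodes with a double edge at one end; the terminal node there is the unique long simple root (C_6). Hence the type is C_6.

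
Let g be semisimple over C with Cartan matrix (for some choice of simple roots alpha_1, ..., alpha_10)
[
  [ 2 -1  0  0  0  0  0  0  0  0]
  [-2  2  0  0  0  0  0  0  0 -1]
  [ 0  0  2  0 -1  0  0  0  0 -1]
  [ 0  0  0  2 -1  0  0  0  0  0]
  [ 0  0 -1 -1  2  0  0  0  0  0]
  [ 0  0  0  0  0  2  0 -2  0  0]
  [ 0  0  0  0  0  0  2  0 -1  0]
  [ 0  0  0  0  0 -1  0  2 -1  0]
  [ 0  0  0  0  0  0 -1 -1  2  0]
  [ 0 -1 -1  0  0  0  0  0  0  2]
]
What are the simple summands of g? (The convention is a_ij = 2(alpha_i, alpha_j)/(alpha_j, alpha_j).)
The diagram associated to this matrix has two connected components: the simple roots {alpha_1, alpha_2, alpha_3, alpha_4, alpha_5, alpha_10} form a chain of 6 nodes with a double edge at one end; the terminal node there is the unique short simple root (B_6), and {alpha_6, alpha_7, alpha_8, alpha_9} form a chain of 4 nodes with a double edge at one end; the terminal node there is the unique long simple root (C_4). A semisimple Lie algebra decomposes uniquely as the direct sum of simple ideals, one per connected component of its Dynkin diagram, so g ≅ B_6 ⊕ C_4 (dimension 78 + 36 = 114).

B_6 ⊕ C_4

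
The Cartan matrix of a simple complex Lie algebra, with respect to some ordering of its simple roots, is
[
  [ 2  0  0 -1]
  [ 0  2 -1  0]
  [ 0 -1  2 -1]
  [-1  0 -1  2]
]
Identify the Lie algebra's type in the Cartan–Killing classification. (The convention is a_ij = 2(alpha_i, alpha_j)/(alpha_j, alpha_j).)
A_4

The matrix has rank 4 with 2's on the diagonal. Reading the off-diagonal entries as Dynkin edges (a single edge where a_ij = a_ji = -1; a double or triple edge where a_ij * a_ji = 2 or 3), the diagram is a chain of 4 nodes with single edges (A_4). One simple-root ordering that puts it in standard form is (alpha_2, alpha_3, alpha_4, alpha_1). So the algebra is type A_4, i.e. sl(5).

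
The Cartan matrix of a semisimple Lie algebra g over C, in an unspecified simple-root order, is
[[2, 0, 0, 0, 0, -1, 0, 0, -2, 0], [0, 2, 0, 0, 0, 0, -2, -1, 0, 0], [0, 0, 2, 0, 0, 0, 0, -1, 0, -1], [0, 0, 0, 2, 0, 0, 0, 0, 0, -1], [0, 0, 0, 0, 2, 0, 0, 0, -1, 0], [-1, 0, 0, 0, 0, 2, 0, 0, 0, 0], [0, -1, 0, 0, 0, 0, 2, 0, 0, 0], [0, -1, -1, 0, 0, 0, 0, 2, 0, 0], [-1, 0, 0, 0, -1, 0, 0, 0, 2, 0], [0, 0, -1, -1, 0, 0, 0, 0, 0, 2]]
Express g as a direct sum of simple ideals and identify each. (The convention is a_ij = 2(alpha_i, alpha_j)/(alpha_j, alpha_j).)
B6 ⊕ F4

The diagram associated to this matrix has two connected components: the simple roots {alpha_2, alpha_3, alpha_4, alpha_7, alpha_8, alpha_10} form a chain of 6 nodes with a double edge at one end; the terminal node there is the unique short simple root (B_6), and {alpha_1, alpha_5, alpha_6, alpha_9} form a chain of 4 nodes with a double edge between the middle two (F_4). A semisimple Lie algebra decomposes uniquely as the direct sum of simple ideals, one per connected component of its Dynkin diagram, so g ≅ B_6 ⊕ F_4 (dimension 78 + 52 = 130).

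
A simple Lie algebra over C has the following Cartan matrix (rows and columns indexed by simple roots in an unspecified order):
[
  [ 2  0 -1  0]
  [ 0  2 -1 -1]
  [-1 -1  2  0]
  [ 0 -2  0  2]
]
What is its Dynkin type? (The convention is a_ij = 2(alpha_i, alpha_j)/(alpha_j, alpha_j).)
The matrix has rank 4 with 2's on the diagonal. Reading the off-diagonal entries as Dynkin edges (a single edge where a_ij = a_ji = -1; a double or triple edge where a_ij * a_ji = 2 or 3), the diagram is a chain of 4 nodes with a double edge at one end; the terminal node there is the unique long simple root (C_4). One simple-root ordering that puts it in standard form is (alpha_1, alpha_3, alpha_2, alpha_4). So the algebra is type C_4, i.e. sp(8).

C4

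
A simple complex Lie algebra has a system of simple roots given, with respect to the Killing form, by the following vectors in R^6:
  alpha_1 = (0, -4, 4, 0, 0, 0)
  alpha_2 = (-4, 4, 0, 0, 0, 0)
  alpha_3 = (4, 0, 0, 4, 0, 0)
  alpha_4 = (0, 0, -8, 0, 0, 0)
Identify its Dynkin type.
type C_4

Compute the Cartan integers a_ij = 2(alpha_i, alpha_j)/(alpha_j, alpha_j); the resulting 4x4 Cartan matrix is
[[2, -1, 0, -1], [-1, 2, -1, 0], [0, -1, 2, 0], [-2, 0, 0, 2]].
The roots have two lengths (squared-length ratio 2:1); the short ones are alpha_{1,2,3}. The associated Dynkin diagram is a chain of 4 nodes with a double edge at one end; the terminal node there is the unique long simple root (C_4), so the type is C_4 (the algebra sp(8)).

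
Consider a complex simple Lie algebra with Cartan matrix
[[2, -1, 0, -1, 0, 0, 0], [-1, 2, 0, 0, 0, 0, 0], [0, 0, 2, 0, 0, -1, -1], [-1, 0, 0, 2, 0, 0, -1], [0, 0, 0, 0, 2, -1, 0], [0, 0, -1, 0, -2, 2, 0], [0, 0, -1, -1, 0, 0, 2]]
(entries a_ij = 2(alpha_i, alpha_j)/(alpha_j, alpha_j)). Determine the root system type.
The matrix has rank 7 with 2's on the diagonal. Reading the off-diagonal entries as Dynkin edges (a single edge where a_ij = a_ji = -1; a double or triple edge where a_ij * a_ji = 2 or 3), the diagram is a chain of 7 nodes with a double edge at one end; the terminal node there is the unique short simple root (B_7). One simple-root ordering that puts it in standard form is (alpha_2, alpha_1, alpha_4, alpha_7, alpha_3, alpha_6, alpha_5). So the algebra is type B_7, i.e. so(15).

B7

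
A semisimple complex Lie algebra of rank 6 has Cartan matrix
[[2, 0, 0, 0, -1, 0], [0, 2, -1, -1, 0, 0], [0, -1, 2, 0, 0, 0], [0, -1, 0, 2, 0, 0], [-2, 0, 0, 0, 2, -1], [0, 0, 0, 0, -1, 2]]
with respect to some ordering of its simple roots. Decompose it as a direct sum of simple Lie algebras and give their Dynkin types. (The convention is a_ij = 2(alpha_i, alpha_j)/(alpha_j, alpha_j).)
type A_3 ⊕ type B_3

The diagram associated to this matrix has two connected components: the simple roots {alpha_2, alpha_3, alpha_4} form a chain of 3 nodes with single edges (A_3), and {alpha_1, alpha_5, alpha_6} form a chain of 3 nodes with a double edge at one end; the terminal node there is the unique short simple root (B_3). A semisimple Lie algebra decomposes uniquely as the direct sum of simple ideals, one per connected component of its Dynkin diagram, so g ≅ A_3 ⊕ B_3 (dimension 15 + 21 = 36).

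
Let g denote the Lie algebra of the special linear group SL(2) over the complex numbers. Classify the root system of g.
A_1

This is sl(2), which has dimension 2^2 - 1 = 3 and rank 2 - 1 = 1 (a Cartan subalgebra is the diagonal traceless matrices). In the classification of classical Lie algebras, the special linear algebra sl(n+1) has type A_n; here n = 1, so the Dynkin diagram is a chain of 1 nodes with single edges (A_1). Hence the type is A_1.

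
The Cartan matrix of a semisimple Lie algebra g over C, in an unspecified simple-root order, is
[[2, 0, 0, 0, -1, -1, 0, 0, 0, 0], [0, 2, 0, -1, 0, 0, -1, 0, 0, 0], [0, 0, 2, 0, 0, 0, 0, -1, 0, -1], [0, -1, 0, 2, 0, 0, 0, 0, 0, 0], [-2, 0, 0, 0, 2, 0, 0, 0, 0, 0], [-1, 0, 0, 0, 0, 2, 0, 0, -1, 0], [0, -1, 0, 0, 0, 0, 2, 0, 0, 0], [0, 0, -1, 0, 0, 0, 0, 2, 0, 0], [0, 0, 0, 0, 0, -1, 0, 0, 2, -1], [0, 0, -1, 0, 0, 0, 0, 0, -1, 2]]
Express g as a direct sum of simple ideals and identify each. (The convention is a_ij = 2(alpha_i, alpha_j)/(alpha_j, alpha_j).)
A_3 (sl(4)) ⊕ C_7 (sp(14))

The diagram associated to this matrix has two connected components: the simple roots {alpha_2, alpha_4, alpha_7} form a chain of 3 nodes with single edges (A_3), and {alpha_1, alpha_3, alpha_5, alpha_6, alpha_8, alpha_9, alpha_10} form a chain of 7 nodes with a double edge at one end; the terminal node there is the unique long simple root (C_7). A semisimple Lie algebra decomposes uniquely as the direct sum of simple ideals, one per connected component of its Dynkin diagram, so g ≅ A_3 ⊕ C_7 (dimension 15 + 105 = 120).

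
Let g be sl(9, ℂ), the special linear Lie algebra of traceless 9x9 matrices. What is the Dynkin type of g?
A8

This is sl(9), which has dimension 9^2 - 1 = 80 and rank 9 - 1 = 8 (a Cartan subalgebra is the diagonal traceless matrices). In the classification of classical Lie algebras, the special linear algebra sl(n+1) has type A_n; here n = 8, so the Dynkin diagram is a chain of 8 nodes with single edges (A_8). Hence the type is A_8.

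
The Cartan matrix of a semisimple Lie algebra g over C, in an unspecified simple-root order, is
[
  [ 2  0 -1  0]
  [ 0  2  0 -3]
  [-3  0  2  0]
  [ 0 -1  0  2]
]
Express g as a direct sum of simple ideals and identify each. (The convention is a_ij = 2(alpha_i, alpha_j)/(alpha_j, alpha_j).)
The diagram associated to this matrix has two connected components: the simple roots {alpha_1, alpha_3} form two nodes joined by a triple edge (G_2), and {alpha_2, alpha_4} form two nodes joined by a triple edge (G_2). A semisimple Lie algebra decomposes uniquely as the direct sum of simple ideals, one per connected component of its Dynkin diagram, so g ≅ G_2 ⊕ G_2 (dimension 14 + 14 = 28).

type G_2 ⊕ type G_2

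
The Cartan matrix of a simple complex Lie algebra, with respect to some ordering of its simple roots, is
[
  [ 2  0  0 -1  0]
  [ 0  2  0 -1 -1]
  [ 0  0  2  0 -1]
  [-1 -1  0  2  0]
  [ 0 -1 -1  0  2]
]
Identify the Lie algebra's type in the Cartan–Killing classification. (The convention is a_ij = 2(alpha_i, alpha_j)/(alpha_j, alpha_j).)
type A_5

The matrix has rank 5 with 2's on the diagonal. Reading the off-diagonal entries as Dynkin edges (a single edge where a_ij = a_ji = -1; a double or triple edge where a_ij * a_ji = 2 or 3), the diagram is a chain of 5 nodes with single edges (A_5). One simple-root ordering that puts it in standard form is (alpha_1, alpha_4, alpha_2, alpha_5, alpha_3). So the algebra is type A_5, i.e. sl(6).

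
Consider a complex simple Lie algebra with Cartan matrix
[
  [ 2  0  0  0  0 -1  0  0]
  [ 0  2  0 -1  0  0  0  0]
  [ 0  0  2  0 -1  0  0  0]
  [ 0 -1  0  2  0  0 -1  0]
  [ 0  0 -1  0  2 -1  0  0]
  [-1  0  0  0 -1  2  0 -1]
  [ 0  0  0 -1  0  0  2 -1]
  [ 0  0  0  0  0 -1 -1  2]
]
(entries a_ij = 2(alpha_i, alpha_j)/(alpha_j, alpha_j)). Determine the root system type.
E8

The matrix has rank 8 with 2's on the diagonal. Reading the off-diagonal entries as Dynkin edges (a single edge where a_ij = a_ji = -1; a double or triple edge where a_ij * a_ji = 2 or 3), the diagram is a chain of 7 nodes with one extra node attached to the third node from one end (E_8). One simple-root ordering that puts it in standard form is (alpha_3, alpha_1, alpha_5, alpha_6, alpha_8, alpha_7, alpha_4, alpha_2). So the algebra is type E_8.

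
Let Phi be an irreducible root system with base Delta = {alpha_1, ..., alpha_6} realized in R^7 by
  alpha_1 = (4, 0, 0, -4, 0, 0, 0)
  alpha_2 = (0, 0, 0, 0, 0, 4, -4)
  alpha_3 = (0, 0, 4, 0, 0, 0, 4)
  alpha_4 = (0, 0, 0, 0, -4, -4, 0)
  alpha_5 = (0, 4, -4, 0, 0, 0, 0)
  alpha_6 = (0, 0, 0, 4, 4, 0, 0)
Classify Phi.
Compute the Cartan integers a_ij = 2(alpha_i, alpha_j)/(alpha_j, alpha_j); the resulting 6x6 Cartan matrix is
[[2, 0, 0, 0, 0, -1], [0, 2, -1, -1, 0, 0], [0, -1, 2, 0, -1, 0], [0, -1, 0, 2, 0, -1], [0, 0, -1, 0, 2, 0], [-1, 0, 0, -1, 0, 2]].
All simple roots have the same length, so the diagram is simply laced. The associated Dynkin diagram is a chain of 6 nodes with single edges (A_6), so the type is A_6 (the algebra sl(7)).

A6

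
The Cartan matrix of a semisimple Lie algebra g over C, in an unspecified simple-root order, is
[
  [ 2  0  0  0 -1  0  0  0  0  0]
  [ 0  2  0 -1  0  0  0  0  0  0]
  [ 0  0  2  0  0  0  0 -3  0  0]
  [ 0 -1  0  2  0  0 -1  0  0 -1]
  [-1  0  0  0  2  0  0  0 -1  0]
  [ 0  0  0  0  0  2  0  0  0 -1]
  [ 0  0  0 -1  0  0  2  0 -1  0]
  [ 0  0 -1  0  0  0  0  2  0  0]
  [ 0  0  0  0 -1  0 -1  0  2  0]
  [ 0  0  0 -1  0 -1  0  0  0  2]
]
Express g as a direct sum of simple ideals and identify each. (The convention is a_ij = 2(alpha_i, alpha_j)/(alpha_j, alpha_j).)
E_8 ⊕ G_2

The diagram associated to this matrix has two connected components: the simple roots {alpha_1, alpha_2, alpha_4, alpha_5, alpha_6, alpha_7, alpha_9, alpha_10} form a chain of 7 nodes with one extra node attached to the third node from one end (E_8), and {alpha_3, alpha_8} form two nodes joined by a triple edge (G_2). A semisimple Lie algebra decomposes uniquely as the direct sum of simple ideals, one per connected component of its Dynkin diagram, so g ≅ E_8 ⊕ G_2 (dimension 248 + 14 = 262).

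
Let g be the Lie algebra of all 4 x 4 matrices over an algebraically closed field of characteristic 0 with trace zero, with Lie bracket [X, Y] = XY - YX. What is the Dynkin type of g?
type A_3

This is sl(4), which has dimension 4^2 - 1 = 15 and rank 4 - 1 = 3 (a Cartan subalgebra is the diagonal traceless matrices). In the classification of classical Lie algebras, the special linear algebra sl(n+1) has type A_n; here n = 3, so the Dynkin diagram is a chain of 3 nodes with single edges (A_3). Hence the type is A_3.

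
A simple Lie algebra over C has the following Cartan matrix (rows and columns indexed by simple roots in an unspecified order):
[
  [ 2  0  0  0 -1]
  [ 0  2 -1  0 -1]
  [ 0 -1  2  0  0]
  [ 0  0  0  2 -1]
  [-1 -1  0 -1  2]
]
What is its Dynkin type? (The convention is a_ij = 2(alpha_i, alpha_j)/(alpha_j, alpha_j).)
The matrix has rank 5 with 2's on the diagonal. Reading the off-diagonal entries as Dynkin edges (a single edge where a_ij = a_ji = -1; a double or triple edge where a_ij * a_ji = 2 or 3), the diagram is a chain of 3 nodes with a fork of two nodes at one end (D_5). One simple-root ordering that puts it in standard form is (alpha_3, alpha_2, alpha_5, alpha_1, alpha_4). So the algebra is type D_5, i.e. so(10).

D_5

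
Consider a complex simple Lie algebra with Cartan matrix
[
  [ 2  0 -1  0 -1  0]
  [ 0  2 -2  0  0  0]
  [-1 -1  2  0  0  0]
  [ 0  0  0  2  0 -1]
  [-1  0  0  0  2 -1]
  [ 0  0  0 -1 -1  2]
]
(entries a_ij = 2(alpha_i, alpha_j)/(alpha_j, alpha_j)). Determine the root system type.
C_6

The matrix has rank 6 with 2's on the diagonal. Reading the off-diagonal entries as Dynkin edges (a single edge where a_ij = a_ji = -1; a double or triple edge where a_ij * a_ji = 2 or 3), the diagram is a chain of 6 nodes with a double edge at one end; the terminal node there is the unique long simple root (C_6). One simple-root ordering that puts it in standard form is (alpha_4, alpha_6, alpha_5, alpha_1, alpha_3, alpha_2). So the algebra is type C_6, i.e. sp(12).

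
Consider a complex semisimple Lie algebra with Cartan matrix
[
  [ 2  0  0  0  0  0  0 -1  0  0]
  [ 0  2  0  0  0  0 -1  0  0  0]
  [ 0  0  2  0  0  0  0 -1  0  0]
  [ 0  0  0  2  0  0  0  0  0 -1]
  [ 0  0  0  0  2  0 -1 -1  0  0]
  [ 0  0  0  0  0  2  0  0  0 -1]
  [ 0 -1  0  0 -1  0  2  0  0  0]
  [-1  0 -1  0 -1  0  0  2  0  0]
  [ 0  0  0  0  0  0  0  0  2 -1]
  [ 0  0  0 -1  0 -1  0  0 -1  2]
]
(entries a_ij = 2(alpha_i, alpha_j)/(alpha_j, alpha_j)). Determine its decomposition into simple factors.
D4 ⊕ D6

The diagram associated to this matrix has two connected components: the simple roots {alpha_4, alpha_6, alpha_9, alpha_10} form a chain of 2 nodes with a fork of two nodes at one end (D_4), and {alpha_1, alpha_2, alpha_3, alpha_5, alpha_7, alpha_8} form a chain of 4 nodes with a fork of two nodes at one end (D_6). A semisimple Lie algebra decomposes uniquely as the direct sum of simple ideals, one per connected component of its Dynkin diagram, so g ≅ D_4 ⊕ D_6 (dimension 28 + 66 = 94).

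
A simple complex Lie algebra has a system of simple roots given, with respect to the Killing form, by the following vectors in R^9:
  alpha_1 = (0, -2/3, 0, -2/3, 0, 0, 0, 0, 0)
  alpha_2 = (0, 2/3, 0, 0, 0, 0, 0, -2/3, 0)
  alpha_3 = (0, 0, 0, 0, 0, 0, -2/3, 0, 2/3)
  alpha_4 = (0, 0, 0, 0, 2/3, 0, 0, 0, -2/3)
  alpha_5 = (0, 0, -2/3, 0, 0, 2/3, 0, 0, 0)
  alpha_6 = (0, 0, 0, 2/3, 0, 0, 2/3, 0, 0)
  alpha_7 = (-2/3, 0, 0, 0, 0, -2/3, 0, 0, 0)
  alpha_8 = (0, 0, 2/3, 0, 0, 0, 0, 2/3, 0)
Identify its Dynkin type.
Compute the Cartan integers a_ij = 2(alpha_i, alpha_j)/(alpha_j, alpha_j); the resulting 8x8 Cartan matrix is
[[2, -1, 0, 0, 0, -1, 0, 0], [-1, 2, 0, 0, 0, 0, 0, -1], [0, 0, 2, -1, 0, -1, 0, 0], [0, 0, -1, 2, 0, 0, 0, 0], [0, 0, 0, 0, 2, 0, -1, -1], [-1, 0, -1, 0, 0, 2, 0, 0], [0, 0, 0, 0, -1, 0, 2, 0], [0, -1, 0, 0, -1, 0, 0, 2]].
All simple roots have the same length, so the diagram is simply laced. The associated Dynkin diagram is a chain of 8 nodes with single edges (A_8), so the type is A_8 (the algebra sl(9)).

A_8 (sl(9))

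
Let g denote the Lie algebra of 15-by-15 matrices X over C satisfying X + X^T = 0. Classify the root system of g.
This is so(15) with 15 odd, which has dimension 15(15-1)/2 = 105 and rank (15-1)/2 = 7. In the classification of classical Lie algebras, the orthogonal algebra so(2n+1) in an odd number of variables has type B_n; here n = 7, so the Dynkin diagram is a chain of 7 nodes with a double edge at one end; the terminal node there is the unique short simple root (B_7). Hence the type is B_7.

type B_7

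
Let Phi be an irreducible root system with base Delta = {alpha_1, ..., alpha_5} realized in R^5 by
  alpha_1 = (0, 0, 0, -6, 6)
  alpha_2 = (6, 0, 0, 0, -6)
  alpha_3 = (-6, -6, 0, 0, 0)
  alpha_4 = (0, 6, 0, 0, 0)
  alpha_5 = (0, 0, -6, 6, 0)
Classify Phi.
Compute the Cartan integers a_ij = 2(alpha_i, alpha_j)/(alpha_j, alpha_j); the resulting 5x5 Cartan matrix is
[[2, -1, 0, 0, -1], [-1, 2, -1, 0, 0], [0, -1, 2, -2, 0], [0, 0, -1, 2, 0], [-1, 0, 0, 0, 2]].
The roots have two lengths (squared-length ratio 2:1); the short ones are alpha_{4}. The associated Dynkin diagram is a chain of 5 nodes with a double edge at one end; the terminal node there is the unique short simple root (B_5), so the type is B_5 (the algebra so(11)).

type B_5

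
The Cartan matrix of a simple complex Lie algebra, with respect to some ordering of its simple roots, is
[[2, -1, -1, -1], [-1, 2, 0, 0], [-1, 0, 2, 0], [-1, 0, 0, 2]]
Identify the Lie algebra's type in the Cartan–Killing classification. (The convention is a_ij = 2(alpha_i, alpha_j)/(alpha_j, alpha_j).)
The matrix has rank 4 with 2's on the diagonal. Reading the off-diagonal entries as Dynkin edges (a single edge where a_ij = a_ji = -1; a double or triple edge where a_ij * a_ji = 2 or 3), the diagram is a chain of 2 nodes with a fork of two nodes at one end (D_4). One simple-root ordering that puts it in standard form is (alpha_4, alpha_1, alpha_3, alpha_2). So the algebra is type D_4, i.e. so(8).

D_4 (so(8))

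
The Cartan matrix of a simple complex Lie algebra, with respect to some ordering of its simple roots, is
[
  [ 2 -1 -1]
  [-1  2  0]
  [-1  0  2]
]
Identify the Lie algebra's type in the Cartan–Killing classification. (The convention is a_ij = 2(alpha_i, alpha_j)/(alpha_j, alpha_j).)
The matrix has rank 3 with 2's on the diagonal. Reading the off-diagonal entries as Dynkin edges (a single edge where a_ij = a_ji = -1; a double or triple edge where a_ij * a_ji = 2 or 3), the diagram is a chain of 3 nodes with single edges (A_3). One simple-root ordering that puts it in standard form is (alpha_2, alpha_1, alpha_3). So the algebra is type A_3, i.e. sl(4).

A_3 (sl(4))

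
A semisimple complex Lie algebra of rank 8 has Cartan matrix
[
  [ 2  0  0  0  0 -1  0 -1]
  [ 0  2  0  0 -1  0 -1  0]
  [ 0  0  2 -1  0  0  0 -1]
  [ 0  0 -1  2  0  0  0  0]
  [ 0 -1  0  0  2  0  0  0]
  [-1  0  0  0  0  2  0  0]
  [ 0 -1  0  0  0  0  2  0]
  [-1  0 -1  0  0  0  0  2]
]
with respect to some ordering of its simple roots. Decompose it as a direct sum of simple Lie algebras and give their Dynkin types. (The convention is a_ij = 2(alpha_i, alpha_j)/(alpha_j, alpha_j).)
The diagram associated to this matrix has two connected components: the simple roots {alpha_2, alpha_5, alpha_7} form a chain of 3 nodes with single edges (A_3), and {alpha_1, alpha_3, alpha_4, alpha_6, alpha_8} form a chain of 5 nodes with single edges (A_5). A semisimple Lie algebra decomposes uniquely as the direct sum of simple ideals, one per connected component of its Dynkin diagram, so g ≅ A_3 ⊕ A_5 (dimension 15 + 35 = 50).

type A_3 + type A_5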